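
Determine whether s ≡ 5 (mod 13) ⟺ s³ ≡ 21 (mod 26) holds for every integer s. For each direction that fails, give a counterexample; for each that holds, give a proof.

Neither implication holds.

(⟹) This fails: take s = 18. Then 18 ≡ 5 (mod 13), but 18³ = 5832 ≡ 8 (mod 26), not 21.

(⟸) This fails: take s = 15. Then 15³ = 3375 ≡ 21 (mod 26), yet 15 ≡ 2 (mod 13), not 5.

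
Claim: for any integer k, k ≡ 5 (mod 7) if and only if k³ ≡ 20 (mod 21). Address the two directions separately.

[⇒] This fails: take k = 12. Then 12 ≡ 5 (mod 7), but 12³ = 1728 ≡ 6 (mod 21), not 20.

[⇐] This fails: take k = 17. Then 17³ = 4913 ≡ 20 (mod 21), yet 17 ≡ 3 (mod 7), not 5.

Both directions fail.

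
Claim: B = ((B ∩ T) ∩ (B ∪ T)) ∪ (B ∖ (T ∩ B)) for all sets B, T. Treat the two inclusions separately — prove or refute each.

(⟸) Let x ∈ ((B ∩ T) ∩ (B ∪ T)) ∪ (B ∖ (T ∩ B)). Then either x ∈ B and x ∉ T; or x ∈ B ∩ T. In each case x ∈ B, so ((B ∩ T) ∩ (B ∪ T)) ∪ (B ∖ (T ∩ B)) ⊆ B.

(⟹) Let x ∈ B. Then either x ∈ B and x ∉ T; or x ∈ B ∩ T. In each case x ∈ ((B ∩ T) ∩ (B ∪ T)) ∪ (B ∖ (T ∩ B)), so B ⊆ ((B ∩ T) ∩ (B ∪ T)) ∪ (B ∖ (T ∩ B)).

Both inclusions hold; the sets are equal.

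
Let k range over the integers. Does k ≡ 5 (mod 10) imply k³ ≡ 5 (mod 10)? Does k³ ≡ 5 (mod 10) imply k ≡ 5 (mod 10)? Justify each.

[⇐] For the converse, argue contrapositively. If k ≢ 5 (mod 10), then k is congruent to one of 0, 1, 2, 3, 4, 6, 7, 8, 9 modulo 10, and these give k³ ≡ 0, 1, 8, 7, 4, 6, 3, 2, 9 respectively — never 5.

[⇒] Suppose k ≡ 5 (mod 10). Write k = 10j + 5. Then (10j + 5)³ = 1000j³ + 1500j² + 750j + 125 = 10(100j³ + 150j² + 75j + 12) + 5, so k³ ≡ 5 (mod 10).

Both directions hold; the statement is true.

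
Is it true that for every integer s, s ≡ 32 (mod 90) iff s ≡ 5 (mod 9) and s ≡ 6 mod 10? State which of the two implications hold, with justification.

Both directions fail.

(⟹) This fails: s = 32 gives 32 ≡ 32 (mod 90) but 32 ≡ 2 (mod 10), so the conjunction on the right does not hold.

(⟸) This fails: s = 86 satisfies both congruences on the right (86 ≡ 5 mod 9 and 86 ≡ 6 mod 10) yet 86 ≡ 86 (mod 90), not 32.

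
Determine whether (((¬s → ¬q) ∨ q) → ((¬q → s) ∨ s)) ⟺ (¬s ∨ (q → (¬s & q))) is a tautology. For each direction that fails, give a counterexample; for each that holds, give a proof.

Both directions fail.

(⇒) This fails. Under q = T, s = T, the left side is true but the right side is false.

(⇐) This fails. Under q = F, s = F, the left side is false but the right side is true.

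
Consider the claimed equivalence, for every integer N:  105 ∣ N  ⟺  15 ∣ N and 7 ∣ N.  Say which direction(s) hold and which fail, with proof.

The biconditional holds.

Forward direction. If 105 ∣ N, write N = 105q. Since 105 = 7·15, N = 15·(7q), so 15 ∣ N; and since 105 = 15·7, N = 7·(15q), so 7 ∣ N.

Converse. Suppose 15 ∣ N and 7 ∣ N. Any common multiple of 15 and 7 is a multiple of their lcm; here gcd(15, 7) = 1, so lcm(15, 7) = 15·7 = 105, so 105 ∣ N.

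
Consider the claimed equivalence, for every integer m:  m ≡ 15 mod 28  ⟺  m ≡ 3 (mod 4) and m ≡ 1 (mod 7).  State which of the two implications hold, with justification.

Forward direction. Suppose m ≡ 15 (mod 28); write m = 28j + 15. Since 4 ∣ 28, reducing mod 4 gives m ≡ 15 ≡ 3 (mod 4); since 7 ∣ 28, reducing mod 7 gives m ≡ 15 ≡ 1 (mod 7).

Converse. If m ≡ 3 (mod 4) and m ≡ 1 (mod 7), then by the Chinese remainder theorem m ≡ 15 (mod 28). This is exactly m ≡ 15 (mod 28).

Both directions hold.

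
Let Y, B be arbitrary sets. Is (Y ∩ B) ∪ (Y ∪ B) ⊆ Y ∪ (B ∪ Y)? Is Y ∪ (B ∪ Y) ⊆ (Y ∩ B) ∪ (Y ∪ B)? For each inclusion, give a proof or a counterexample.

(⊇) Let x ∈ Y ∪ (B ∪ Y). Then either x ∈ Y and x ∉ B; or x ∈ B and x ∉ Y; or x ∈ Y ∩ B. In each case x ∈ (Y ∩ B) ∪ (Y ∪ B), so Y ∪ (B ∪ Y) ⊆ (Y ∩ B) ∪ (Y ∪ B).

(⊆) Let x ∈ (Y ∩ B) ∪ (Y ∪ B). Then either x ∈ Y and x ∉ B; or x ∈ B and x ∉ Y; or x ∈ Y ∩ B. In each case x ∈ Y ∪ (B ∪ Y), so (Y ∩ B) ∪ (Y ∪ B) ⊆ Y ∪ (B ∪ Y).

Both inclusions hold.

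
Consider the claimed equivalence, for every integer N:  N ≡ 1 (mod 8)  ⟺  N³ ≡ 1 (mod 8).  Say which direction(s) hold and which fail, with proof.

[⇒] Suppose N ≡ 1 (mod 8). Write N = 8j + 1. Then (8j + 1)³ = 512j³ + 192j² + 24j + 1 = 8(64j³ + 24j² + 3j) + 1, so N³ ≡ 1 (mod 8).

[⇐] Conversely, suppose N³ ≡ 1 (mod 8). The only residue r in {0, …, 7} with r³ ≡ 1 (mod 8) is r = 1, so N ≡ 1 (mod 8).

Equivalent; both directions hold.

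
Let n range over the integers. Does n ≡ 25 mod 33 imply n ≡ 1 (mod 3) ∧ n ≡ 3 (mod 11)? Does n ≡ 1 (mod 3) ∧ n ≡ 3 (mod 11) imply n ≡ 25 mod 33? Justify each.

(⟹) Suppose n ≡ 25 (mod 33); write n = 33j + 25. Since 3 ∣ 33, reducing mod 3 gives n ≡ 25 ≡ 1 (mod 3); since 11 ∣ 33, reducing mod 11 gives n ≡ 25 ≡ 3 (mod 11).

(⟸) Conversely, if n ≡ 1 (mod 3) and n ≡ 3 (mod 11), then by the Chinese remainder theorem n ≡ 25 (mod 33). This is exactly n ≡ 25 (mod 33).

Both implications hold.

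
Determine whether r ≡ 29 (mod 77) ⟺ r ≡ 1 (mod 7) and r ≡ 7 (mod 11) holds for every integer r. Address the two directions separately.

Both implications hold.

[⇐] If r ≡ 1 (mod 7) and r ≡ 7 (mod 11), then by the Chinese remainder theorem r ≡ 29 (mod 77). This is exactly r ≡ 29 (mod 77).

[⇒] Suppose r ≡ 29 (mod 77); write r = 77j + 29. Since 7 ∣ 77, reducing mod 7 gives r ≡ 29 ≡ 1 (mod 7); since 11 ∣ 77, reducing mod 11 gives r ≡ 29 ≡ 7 (mod 11).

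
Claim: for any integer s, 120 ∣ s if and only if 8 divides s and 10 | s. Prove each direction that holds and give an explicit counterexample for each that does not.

Not equivalent: only (⇒) holds.

(→) If 120 ∣ s, write s = 120q. Since 120 = 15·8, s = 8·(15q), so 8 ∣ s; and since 120 = 12·10, s = 10·(12q), so 10 ∣ s.

(←) This fails: take s = 40. Both 8 ∣ 40 and 10 ∣ 40, yet 40 is not a multiple of 120 (since 40 = 0·120 + 40), so 120 ∤ 40.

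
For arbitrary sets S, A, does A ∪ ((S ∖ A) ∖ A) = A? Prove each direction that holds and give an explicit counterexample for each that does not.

Only the reverse inclusion holds.

Forward inclusion. This inclusion fails. Take S = {1}, A = ∅; then 1 ∈ A ∪ ((S ∖ A) ∖ A) but 1 ∉ A.

Reverse inclusion. Let x ∈ A. Then either x ∈ A and x ∉ S; or x ∈ S ∩ A. In each case x ∈ A ∪ ((S ∖ A) ∖ A), so A ⊆ A ∪ ((S ∖ A) ∖ A).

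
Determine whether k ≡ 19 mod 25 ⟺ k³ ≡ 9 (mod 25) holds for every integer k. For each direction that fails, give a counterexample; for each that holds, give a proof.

(⟸) Suppose k³ ≡ 9 (mod 25). The only residue r in {0, …, 24} with r³ ≡ 9 (mod 25) is r = 19, so k ≡ 19 (mod 25).

(⟹) Suppose k ≡ 19 mod 25. Write k = 25j + 19. Then (25j + 19)³ = 15625j³ + 35625j² + 27075j + 6859 = 25(625j³ + 1425j² + 1083j + 274) + 9, so k³ ≡ 9 (mod 25).

Both directions hold; the statement is true.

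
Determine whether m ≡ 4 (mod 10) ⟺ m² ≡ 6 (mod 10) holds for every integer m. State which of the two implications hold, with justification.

(⇐) This fails: take m = 6. Then 6² = 36 ≡ 6 (mod 10), yet 6 ≡ 6 (mod 10), not 4.

(⇒) Suppose m ≡ 4 (mod 10). Write m = 10j + 4. Then (10j + 4)² = 100j² + 80j + 16 = 10(10j² + 8j + 1) + 6, so m² ≡ 6 (mod 10).

Only the forward implication holds.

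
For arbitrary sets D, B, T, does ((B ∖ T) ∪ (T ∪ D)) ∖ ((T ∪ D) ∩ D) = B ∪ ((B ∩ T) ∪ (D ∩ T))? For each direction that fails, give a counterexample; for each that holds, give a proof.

(⊆) fails and (⊇) fails.

Forward inclusion. This inclusion fails. Take D = ∅, B = ∅, T = {1}; then 1 ∈ ((B ∖ T) ∪ (T ∪ D)) ∖ ((T ∪ D) ∩ D) but 1 ∉ B ∪ ((B ∩ T) ∪ (D ∩ T)).

Reverse inclusion. This inclusion fails. Take D = {1}, B = {1}, T = ∅; then 1 ∈ B ∪ ((B ∩ T) ∪ (D ∩ T)) but 1 ∉ ((B ∖ T) ∪ (T ∪ D)) ∖ ((T ∪ D) ∩ D).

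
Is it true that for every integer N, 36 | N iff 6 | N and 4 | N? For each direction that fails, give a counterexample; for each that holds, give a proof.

The forward direction holds; the converse fails.

(←) This fails: take N = 12. Both 6 ∣ 12 and 4 ∣ 12, yet 12 is not a multiple of 36 (since 12 = 0·36 + 12), so 36 ∤ 12.

(→) If 36 ∣ N, write N = 36q. Since 36 = 6·6, N = 6·(6q), so 6 ∣ N; and since 36 = 9·4, N = 4·(9q), so 4 ∣ N.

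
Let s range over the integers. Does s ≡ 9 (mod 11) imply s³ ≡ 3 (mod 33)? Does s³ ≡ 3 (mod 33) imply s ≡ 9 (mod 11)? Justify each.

Not equivalent: only (⇐) holds.

Forward direction. This fails: take s = 20. Then 20 ≡ 9 (mod 11), but 20³ = 8000 ≡ 14 (mod 33), not 3.

Converse. The residues r modulo 33 with r³ ≡ 3 (mod 33) are exactly {9}, and each is ≡ 9 (mod 11).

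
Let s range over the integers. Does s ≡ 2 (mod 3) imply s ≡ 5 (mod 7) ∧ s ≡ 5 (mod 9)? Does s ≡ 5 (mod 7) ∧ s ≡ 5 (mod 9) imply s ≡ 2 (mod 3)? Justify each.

Only the reverse direction holds.

(→) This fails: s = 2 gives 2 ≡ 2 (mod 3) but 2 ≡ 2 (mod 7), so the conjunction on the right does not hold.

(←) Conversely, if s ≡ 5 (mod 7) and s ≡ 5 (mod 9), then by the Chinese remainder theorem s ≡ 5 (mod 63). Since 5 ≡ 2 (mod 3) and 3 ∣ 63, we get s ≡ 2 (mod 3).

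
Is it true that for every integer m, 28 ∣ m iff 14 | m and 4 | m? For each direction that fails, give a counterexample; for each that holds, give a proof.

The biconditional holds.

(⇒) If 28 ∣ m, write m = 28q. Since 28 = 2·14, m = 14·(2q), so 14 ∣ m; and since 28 = 7·4, m = 4·(7q), so 4 ∣ m.

(⇐) Suppose 14 ∣ m and 4 ∣ m. Any common multiple of 14 and 4 is a multiple of their lcm; here lcm(14, 4) = 14·4/gcd(14, 4) = 56/2 = 28, so 28 ∣ m.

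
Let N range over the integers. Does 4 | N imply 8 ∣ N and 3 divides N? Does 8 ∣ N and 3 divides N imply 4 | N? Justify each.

The forward direction fails; the converse holds.

(⟹) This fails: take N = 4. Certainly 4 ∣ 4, but 8 ∤ 4.

(⟸) Suppose 8 ∣ N and 3 ∣ N. Any common multiple of 8 and 3 is a multiple of their lcm; here gcd(8, 3) = 1, so lcm(8, 3) = 8·3 = 24, so 24 ∣ N. Since 4 ∣ 24, it follows that 4 ∣ N.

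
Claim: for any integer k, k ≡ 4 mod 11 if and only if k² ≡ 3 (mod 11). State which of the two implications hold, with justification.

(⇒) fails and (⇐) fails.

(→) This fails: take k = 4. Then 4 ≡ 4 (mod 11), but 4² = 16 ≡ 5 (mod 11), not 3.

(←) This fails: take k = 5. Then 5² = 25 ≡ 3 (mod 11), yet 5 ≡ 5 (mod 11), not 4.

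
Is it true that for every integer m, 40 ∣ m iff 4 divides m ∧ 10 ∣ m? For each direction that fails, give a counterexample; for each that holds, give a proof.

Only the forward implication holds.

(←) This fails: take m = 20. Both 4 ∣ 20 and 10 ∣ 20, yet 20 is not a multiple of 40 (since 20 = 0·40 + 20), so 40 ∤ 20.

(→) If 40 ∣ m, write m = 40q. Since 40 = 10·4, m = 4·(10q), so 4 ∣ m; and since 40 = 4·10, m = 10·(4q), so 10 ∣ m.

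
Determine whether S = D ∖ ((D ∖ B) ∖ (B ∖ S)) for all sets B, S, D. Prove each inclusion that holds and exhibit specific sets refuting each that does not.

(⟹) This inclusion fails. Take B = ∅, S = {1}, D = ∅; then 1 ∈ S but 1 ∉ D ∖ ((D ∖ B) ∖ (B ∖ S)).

(⟸) This inclusion fails. Take B = {1}, S = ∅, D = {1}; then 1 ∈ D ∖ ((D ∖ B) ∖ (B ∖ S)) but 1 ∉ S.

Neither inclusion holds.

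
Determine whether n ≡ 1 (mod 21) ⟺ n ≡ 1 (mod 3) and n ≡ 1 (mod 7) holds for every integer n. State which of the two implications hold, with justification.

Both directions hold; the statement is true.

(⟹) Suppose n ≡ 1 (mod 21); write n = 21j + 1. Since 3 ∣ 21, reducing mod 3 gives n ≡ 1 (mod 3); since 7 ∣ 21, reducing mod 7 gives n ≡ 1 (mod 7).

(⟸) Conversely, if n ≡ 1 (mod 3) and n ≡ 1 (mod 7), then by the Chinese remainder theorem n ≡ 1 (mod 21). This is exactly n ≡ 1 (mod 21).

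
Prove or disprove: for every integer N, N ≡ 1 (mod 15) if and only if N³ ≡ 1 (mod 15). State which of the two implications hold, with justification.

[⇒] Suppose N ≡ 1 (mod 15). Write N = 15j + 1. Then (15j + 1)³ = 3375j³ + 675j² + 45j + 1 = 15(225j³ + 45j² + 3j) + 1, so N³ ≡ 1 (mod 15).

[⇐] Conversely, suppose N³ ≡ 1 (mod 15). The only residue r in {0, …, 14} with r³ ≡ 1 (mod 15) is r = 1, so N ≡ 1 (mod 15).

The biconditional holds.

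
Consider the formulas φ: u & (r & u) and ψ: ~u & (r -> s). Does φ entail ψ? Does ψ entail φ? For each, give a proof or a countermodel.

Neither direction holds.

[⇒] This fails. Under u = T, s = F, r = T, the left side is true but the right side is false.

[⇐] This fails. Under u = F, s = F, r = F, the left side is false but the right side is true.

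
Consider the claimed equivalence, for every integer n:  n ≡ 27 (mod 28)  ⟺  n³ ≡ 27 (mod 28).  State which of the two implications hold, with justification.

Forward direction. Suppose n ≡ 27 (mod 28). Write n = 28j + 27. Then (28j + 27)³ = 21952j³ + 63504j² + 61236j + 19683 = 28(784j³ + 2268j² + 2187j + 702) + 27, so n³ ≡ 27 (mod 28).

Converse. This fails: take n = 3. Then 3³ = 27 ≡ 27 (mod 28), yet 3 ≡ 3 (mod 28), not 27.

Only the forward direction holds.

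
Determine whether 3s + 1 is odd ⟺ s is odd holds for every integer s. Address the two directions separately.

Forward direction. This fails: s = 4 gives 3s + 1 = 13, which is odd, but 4 is even, not odd.

Converse. This also fails: s = 7 is odd, but 3s + 1 = 22 is even, not odd.

Neither direction holds.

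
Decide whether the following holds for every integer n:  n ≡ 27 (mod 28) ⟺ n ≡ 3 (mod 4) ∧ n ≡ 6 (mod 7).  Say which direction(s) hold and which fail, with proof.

(⟹) Suppose n ≡ 27 (mod 28); write n = 28j + 27. Since 4 ∣ 28, reducing mod 4 gives n ≡ 27 ≡ 3 (mod 4); since 7 ∣ 28, reducing mod 7 gives n ≡ 27 ≡ 6 (mod 7).

(⟸) Conversely, if n ≡ 3 (mod 4) and n ≡ 6 (mod 7), then by the Chinese remainder theorem n ≡ 27 (mod 28). This is exactly n ≡ 27 (mod 28).

Both directions hold; the statement is true.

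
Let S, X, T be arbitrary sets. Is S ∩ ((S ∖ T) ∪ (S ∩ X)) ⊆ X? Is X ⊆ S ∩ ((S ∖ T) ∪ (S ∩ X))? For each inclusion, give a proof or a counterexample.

Both inclusions fail.

(⟹) This inclusion fails. Take S = {1}, X = ∅, T = ∅; then 1 ∈ S ∩ ((S ∖ T) ∪ (S ∩ X)) but 1 ∉ X.

(⟸) This inclusion fails. Take S = ∅, X = {1}, T = ∅; then 1 ∈ X but 1 ∉ S ∩ ((S ∖ T) ∪ (S ∩ X)).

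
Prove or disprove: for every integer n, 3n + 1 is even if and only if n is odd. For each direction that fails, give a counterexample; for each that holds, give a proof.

Both directions hold.

[⇒] Suppose 3n + 1 is even. Since 3 is odd, 3n and n have the same parity, so 3n + 1 ≡ n + 1 (mod 2). As 1 is odd, 3n + 1 is even exactly when n is odd. Thus n is odd.

[⇐] Conversely, suppose n is odd; write n = 2j + 1. Then 3n + 1 = 3·(2j + 1) + 1 = 2·3j + 4, which is even.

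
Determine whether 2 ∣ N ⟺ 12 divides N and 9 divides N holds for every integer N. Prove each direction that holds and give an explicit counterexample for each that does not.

[⇒] This fails: take N = 2. Certainly 2 ∣ 2, but 12 ∤ 2.

[⇐] Suppose 12 ∣ N and 9 ∣ N. Any common multiple of 12 and 9 is a multiple of their lcm; here lcm(12, 9) = 12·9/gcd(12, 9) = 108/3 = 36, so 36 ∣ N. Since 2 ∣ 36, it follows that 2 ∣ N.

(⇒) fails; (⇐) holds.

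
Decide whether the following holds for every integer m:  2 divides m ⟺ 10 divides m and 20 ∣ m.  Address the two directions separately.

Converse. Suppose 10 ∣ m and 20 ∣ m. Any common multiple of 10 and 20 is a multiple of their lcm; here lcm(10, 20) = 10·20/gcd(10, 20) = 200/10 = 20, so 20 ∣ m. Since 2 ∣ 20, it follows that 2 ∣ m.

Forward direction. This fails: take m = 2. Certainly 2 ∣ 2, but 10 ∤ 2.

Not equivalent: only (⇐) holds.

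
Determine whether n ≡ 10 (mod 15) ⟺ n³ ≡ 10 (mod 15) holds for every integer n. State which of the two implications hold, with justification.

Converse. Suppose n³ ≡ 10 (mod 15). The only residue r in {0, …, 14} with r³ ≡ 10 (mod 15) is r = 10, so n ≡ 10 (mod 15).

Forward direction. Suppose n ≡ 10 (mod 15). Write n = 15j + 10. Then (15j + 10)³ = 3375j³ + 6750j² + 4500j + 1000 = 15(225j³ + 450j² + 300j + 66) + 10, so n³ ≡ 10 (mod 15).

Both directions hold; the statement is true.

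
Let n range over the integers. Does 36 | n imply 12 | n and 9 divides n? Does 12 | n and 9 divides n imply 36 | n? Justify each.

The biconditional holds.

Forward direction. If 36 ∣ n, write n = 36q. Since 36 = 3·12, n = 12·(3q), so 12 ∣ n; and since 36 = 4·9, n = 9·(4q), so 9 ∣ n.

Converse. Suppose 12 ∣ n and 9 ∣ n. Any common multiple of 12 and 9 is a multiple of their lcm; here lcm(12, 9) = 12·9/gcd(12, 9) = 108/3 = 36, so 36 ∣ n.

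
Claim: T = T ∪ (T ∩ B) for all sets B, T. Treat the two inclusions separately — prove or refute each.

Both inclusions hold; the sets are equal.

(⟹) Let x ∈ T. Then either x ∈ T and x ∉ B; or x ∈ B ∩ T. In each case x ∈ T ∪ (T ∩ B), so T ⊆ T ∪ (T ∩ B).

(⟸) Let x ∈ T ∪ (T ∩ B). Then either x ∈ T and x ∉ B; or x ∈ B ∩ T. In each case x ∈ T, so T ∪ (T ∩ B) ⊆ T.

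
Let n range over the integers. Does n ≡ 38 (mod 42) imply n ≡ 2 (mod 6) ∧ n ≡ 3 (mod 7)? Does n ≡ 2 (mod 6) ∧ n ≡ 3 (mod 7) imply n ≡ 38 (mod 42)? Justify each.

Equivalent; both directions hold.

(→) Suppose n ≡ 38 (mod 42); write n = 42j + 38. Since 6 ∣ 42, reducing mod 6 gives n ≡ 38 ≡ 2 (mod 6); since 7 ∣ 42, reducing mod 7 gives n ≡ 38 ≡ 3 (mod 7).

(←) Conversely, if n ≡ 2 (mod 6) and n ≡ 3 (mod 7), then by the Chinese remainder theorem n ≡ 38 (mod 42). This is exactly n ≡ 38 (mod 42).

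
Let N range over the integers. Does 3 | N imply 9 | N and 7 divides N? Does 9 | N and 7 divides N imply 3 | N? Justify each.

Only the converse holds.

Forward direction. This fails: take N = 3. Certainly 3 ∣ 3, but 9 ∤ 3.

Converse. Suppose 9 ∣ N and 7 ∣ N. Any common multiple of 9 and 7 is a multiple of their lcm; here gcd(9, 7) = 1, so lcm(9, 7) = 9·7 = 63, so 63 ∣ N. Since 3 ∣ 63, it follows that 3 ∣ N.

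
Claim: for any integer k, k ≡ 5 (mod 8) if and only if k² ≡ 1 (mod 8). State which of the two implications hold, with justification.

Not equivalent: only (⇒) holds.

Forward direction. Suppose k ≡ 5 (mod 8). Write k = 8j + 5. Then (8j + 5)² = 64j² + 80j + 25 = 8(8j² + 10j + 3) + 1, so k² ≡ 1 (mod 8).

Converse. This fails: take k = 1. Then 1² = 1 ≡ 1 (mod 8), yet 1 ≡ 1 (mod 8), not 5.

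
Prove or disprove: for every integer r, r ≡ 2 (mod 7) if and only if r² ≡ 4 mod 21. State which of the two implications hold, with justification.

Neither direction holds.

(⟹) This fails: take r = 9. Then 9 ≡ 2 (mod 7), but 9² = 81 ≡ 18 (mod 21), not 4.

(⟸) This fails: take r = 5. Then 5² = 25 ≡ 4 (mod 21), yet 5 ≡ 5 (mod 7), not 2.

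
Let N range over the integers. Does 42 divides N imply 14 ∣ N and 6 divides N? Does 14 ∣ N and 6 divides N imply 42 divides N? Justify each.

(⇐) Suppose 14 ∣ N and 6 ∣ N. Any common multiple of 14 and 6 is a multiple of their lcm; here lcm(14, 6) = 14·6/gcd(14, 6) = 84/2 = 42, so 42 ∣ N.

(⇒) If 42 ∣ N, write N = 42q. Since 42 = 3·14, N = 14·(3q), so 14 ∣ N; and since 42 = 7·6, N = 6·(7q), so 6 ∣ N.

Both implications hold.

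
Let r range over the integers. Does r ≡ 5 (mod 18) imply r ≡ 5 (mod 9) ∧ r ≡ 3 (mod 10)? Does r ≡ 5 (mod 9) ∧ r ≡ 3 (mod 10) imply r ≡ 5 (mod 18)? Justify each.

(⇒) This fails: r = 5 gives 5 ≡ 5 (mod 18) but 5 ≡ 5 (mod 10), so the conjunction on the right does not hold.

(⇐) Conversely, if r ≡ 5 (mod 9) and r ≡ 3 (mod 10), then by the Chinese remainder theorem r ≡ 23 (mod 90). Since 23 ≡ 5 (mod 18) and 18 ∣ 90, we get r ≡ 5 (mod 18).

The forward direction fails; the converse holds.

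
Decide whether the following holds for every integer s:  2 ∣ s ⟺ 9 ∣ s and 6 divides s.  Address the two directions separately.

(⟸) Suppose 9 ∣ s and 6 ∣ s. Any common multiple of 9 and 6 is a multiple of their lcm; here lcm(9, 6) = 9·6/gcd(9, 6) = 54/3 = 18, so 18 ∣ s. Since 2 ∣ 18, it follows that 2 ∣ s.

(⟹) This fails: take s = 2. Certainly 2 ∣ 2, but 9 ∤ 2.

Only the reverse direction holds.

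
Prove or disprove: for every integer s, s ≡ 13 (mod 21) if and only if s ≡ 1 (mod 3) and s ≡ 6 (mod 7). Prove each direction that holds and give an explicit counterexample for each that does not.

Equivalent; both directions hold.

Forward direction. Suppose s ≡ 13 (mod 21); write s = 21j + 13. Since 3 ∣ 21, reducing mod 3 gives s ≡ 13 ≡ 1 (mod 3); since 7 ∣ 21, reducing mod 7 gives s ≡ 13 ≡ 6 (mod 7).

Converse. If s ≡ 1 (mod 3) and s ≡ 6 (mod 7), then by the Chinese remainder theorem s ≡ 13 (mod 21). This is exactly s ≡ 13 (mod 21).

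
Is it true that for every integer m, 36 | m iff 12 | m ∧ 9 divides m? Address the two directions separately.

Both directions hold; the statement is true.

[⇒] If 36 ∣ m, write m = 36q. Since 36 = 3·12, m = 12·(3q), so 12 ∣ m; and since 36 = 4·9, m = 9·(4q), so 9 ∣ m.

[⇐] Suppose 12 ∣ m and 9 ∣ m. Any common multiple of 12 and 9 is a multiple of their lcm; here lcm(12, 9) = 12·9/gcd(12, 9) = 108/3 = 36, so 36 ∣ m.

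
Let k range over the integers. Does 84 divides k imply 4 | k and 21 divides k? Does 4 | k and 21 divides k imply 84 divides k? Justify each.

(⟹) If 84 ∣ k, write k = 84q. Since 84 = 21·4, k = 4·(21q), so 4 ∣ k; and since 84 = 4·21, k = 21·(4q), so 21 ∣ k.

(⟸) Suppose 4 ∣ k and 21 ∣ k. Any common multiple of 4 and 21 is a multiple of their lcm; here gcd(4, 21) = 1, so lcm(4, 21) = 4·21 = 84, so 84 ∣ k.

Both directions hold.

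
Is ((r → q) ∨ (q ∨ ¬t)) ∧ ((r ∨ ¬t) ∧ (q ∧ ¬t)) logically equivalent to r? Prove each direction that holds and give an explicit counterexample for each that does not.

Forward direction. This fails. Under t = F, r = F, q = T, the left side is true but the right side is false.

Converse. This fails. Under t = F, r = T, q = F, the left side is false but the right side is true.

(⇒) fails and (⇐) fails.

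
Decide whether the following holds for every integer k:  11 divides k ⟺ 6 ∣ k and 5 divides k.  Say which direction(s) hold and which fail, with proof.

(⇒) fails and (⇐) fails.

[⇒] This fails: take k = 11. Certainly 11 ∣ 11, but 6 ∤ 11.

[⇐] This fails: take k = 30. Both 6 ∣ 30 and 5 ∣ 30, yet 30 is not a multiple of 11 (since 30 = 2·11 + 8), so 11 ∤ 30.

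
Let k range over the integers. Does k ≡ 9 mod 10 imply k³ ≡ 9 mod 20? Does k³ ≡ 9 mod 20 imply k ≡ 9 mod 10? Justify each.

Not equivalent: only (⇐) holds.

(←) The residues r modulo 20 with r³ ≡ 9 (mod 20) are exactly {9}, and each is ≡ 9 (mod 10).

(→) This fails: take k = 19. Then 19 ≡ 9 (mod 10), but 19³ = 6859 ≡ 19 (mod 20), not 9.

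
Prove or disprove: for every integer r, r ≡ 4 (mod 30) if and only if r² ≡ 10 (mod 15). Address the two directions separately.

Neither direction holds.

[⇒] This fails: take r = 4. Then 4 ≡ 4 (mod 30), but 4² = 16 ≡ 1 (mod 15), not 10.

[⇐] This fails: take r = 5. Then 5² = 25 ≡ 10 (mod 15), yet 5 ≡ 5 (mod 30), not 4.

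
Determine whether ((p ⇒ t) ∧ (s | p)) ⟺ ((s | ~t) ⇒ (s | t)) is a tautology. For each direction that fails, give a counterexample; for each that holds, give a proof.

Forward direction. Assume the antecedent. If p is true, the antecedent forces (p = T, t = T, s = F) or (p = T, t = T, s = T), and (s | ~t) ⇒ (s | t) holds there. If p is false, the antecedent forces (p = F, t = F, s = T) or (p = F, t = T, s = T), and (s | ~t) ⇒ (s | t) holds there. Either way (s | ~t) ⇒ (s | t) holds.

Converse. This fails. Under p = F, t = T, s = F, the left side is false but the right side is true.

The forward direction holds; the converse fails.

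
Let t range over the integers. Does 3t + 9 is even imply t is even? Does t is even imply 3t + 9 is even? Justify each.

(⟹) This fails: t = 3 gives 3t + 9 = 18, which is even, but 3 is odd, not even.

(⟸) This also fails: t = 4 is even, but 3t + 9 = 21 is odd, not even.

Neither direction holds.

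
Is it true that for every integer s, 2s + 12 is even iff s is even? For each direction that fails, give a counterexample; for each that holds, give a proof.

Only the reverse direction holds.

(→) This fails: take s = 7. Then 2s + 12 = 26, which is even, yet s = 7 is odd, not even.

(←) Suppose s is even. Since 2 is even, 2s is even for every s, so 2s + 12 has the same parity as 12, which is even. Hence 2s + 12 is even.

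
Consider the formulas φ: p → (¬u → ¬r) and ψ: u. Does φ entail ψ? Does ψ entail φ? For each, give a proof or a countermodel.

The forward direction fails; the converse holds.

(⟹) This fails. Under r = F, p = F, u = F, the left side is true but the right side is false.

(⟸) Assume the antecedent. If r is true, the antecedent forces (r = T, p = F, u = T) or (r = T, p = T, u = T), and p → (¬u → ¬r) holds there. If r is false, p → (¬u → ¬r) reduces to true regardless of the other variables. Either way p → (¬u → ¬r) holds.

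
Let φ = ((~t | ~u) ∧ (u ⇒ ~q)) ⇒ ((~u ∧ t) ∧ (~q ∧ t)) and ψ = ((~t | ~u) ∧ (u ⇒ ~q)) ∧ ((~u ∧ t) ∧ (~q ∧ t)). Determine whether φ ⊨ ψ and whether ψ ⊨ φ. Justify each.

(⇒) This fails. Under t = T, q = F, u = T, the left side is true but the right side is false.

(⇐) Assume the antecedent. If t is true, the antecedent forces (t = T, q = F, u = F), and the consequent holds there. If t is false, the antecedent cannot hold. Either way the consequent holds.

(⇒) fails; (⇐) holds.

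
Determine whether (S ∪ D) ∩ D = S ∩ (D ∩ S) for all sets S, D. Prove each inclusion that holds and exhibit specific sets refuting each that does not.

(⊆) fails; (⊇) holds.

(⟹) This inclusion fails. Take S = ∅, D = {1}; then 1 ∈ (S ∪ D) ∩ D but 1 ∉ S ∩ (D ∩ S).

(⟸) Let x ∈ S ∩ (D ∩ S). Then x ∈ S ∩ D, from which x ∈ (S ∪ D) ∩ D.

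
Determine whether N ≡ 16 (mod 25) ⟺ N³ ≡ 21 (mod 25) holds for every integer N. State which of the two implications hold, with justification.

Both implications hold.

(⇒) Suppose N ≡ 16 (mod 25). Write N = 25j + 16. Then (25j + 16)³ = 15625j³ + 30000j² + 19200j + 4096 = 25(625j³ + 1200j² + 768j + 163) + 21, so N³ ≡ 21 (mod 25).

(⇐) Conversely, suppose N³ ≡ 21 (mod 25). The only residue r in {0, …, 24} with r³ ≡ 21 (mod 25) is r = 16, so N ≡ 16 (mod 25).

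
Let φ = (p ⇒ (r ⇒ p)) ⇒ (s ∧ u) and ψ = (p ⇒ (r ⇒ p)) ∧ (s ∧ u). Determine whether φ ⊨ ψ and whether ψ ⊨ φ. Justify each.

Both directions hold; the statement is true.

(→) Assume the antecedent. If p is true, the antecedent forces (s = T, p = T, r = F, u = T) or (s = T, p = T, r = T, u = T), and (p ⇒ (r ⇒ p)) ∧ (s ∧ u) holds there. If p is false, the antecedent forces (s = T, p = F, r = F, u = T) or (s = T, p = F, r = T, u = T), and (p ⇒ (r ⇒ p)) ∧ (s ∧ u) holds there. Either way (p ⇒ (r ⇒ p)) ∧ (s ∧ u) holds.

(←) Assume the antecedent. If p is true, the antecedent forces (s = T, p = T, r = F, u = T) or (s = T, p = T, r = T, u = T), and (p ⇒ (r ⇒ p)) ⇒ (s ∧ u) holds there. If p is false, the antecedent forces (s = T, p = F, r = F, u = T) or (s = T, p = F, r = T, u = T), and (p ⇒ (r ⇒ p)) ⇒ (s ∧ u) holds there. Either way (p ⇒ (r ⇒ p)) ⇒ (s ∧ u) holds.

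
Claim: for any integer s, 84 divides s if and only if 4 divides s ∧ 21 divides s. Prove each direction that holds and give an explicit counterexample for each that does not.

(⟹) If 84 ∣ s, write s = 84q. Since 84 = 21·4, s = 4·(21q), so 4 ∣ s; and since 84 = 4·21, s = 21·(4q), so 21 ∣ s.

(⟸) Suppose 4 ∣ s and 21 ∣ s. Any common multiple of 4 and 21 is a multiple of their lcm; here gcd(4, 21) = 1, so lcm(4, 21) = 4·21 = 84, so 84 ∣ s.

Both directions hold; the statement is true.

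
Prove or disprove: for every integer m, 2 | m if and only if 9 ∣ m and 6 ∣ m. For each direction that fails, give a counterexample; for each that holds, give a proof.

Forward direction. This fails: take m = 2. Certainly 2 ∣ 2, but 9 ∤ 2.

Converse. Suppose 9 ∣ m and 6 ∣ m. Any common multiple of 9 and 6 is a multiple of their lcm; here lcm(9, 6) = 9·6/gcd(9, 6) = 54/3 = 18, so 18 ∣ m. Since 2 ∣ 18, it follows that 2 ∣ m.

Only the reverse direction holds.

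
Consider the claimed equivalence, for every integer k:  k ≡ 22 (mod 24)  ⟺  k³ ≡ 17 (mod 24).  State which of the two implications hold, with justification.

(→) This fails: take k = 22. Then 22 ≡ 22 (mod 24), but 22³ = 10648 ≡ 16 (mod 24), not 17.

(←) This fails: take k = 17. Then 17³ = 4913 ≡ 17 (mod 24), yet 17 ≡ 17 (mod 24), not 22.

Neither implication holds.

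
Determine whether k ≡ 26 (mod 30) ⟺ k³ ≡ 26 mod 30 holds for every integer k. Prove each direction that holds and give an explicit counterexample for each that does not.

(⟹) Suppose k ≡ 26 (mod 30). Write k = 30j + 26. Then (30j + 26)³ = 27000j³ + 70200j² + 60840j + 17576 = 30(900j³ + 2340j² + 2028j + 585) + 26, so k³ ≡ 26 (mod 30).

(⟸) Conversely, suppose k³ ≡ 26 (mod 30). The only residue r in {0, …, 29} with r³ ≡ 26 (mod 30) is r = 26, so k ≡ 26 (mod 30).

Equivalent; both directions hold.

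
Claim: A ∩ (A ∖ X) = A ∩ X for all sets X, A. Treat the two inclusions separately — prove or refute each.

(⟹) This inclusion fails. Take X = ∅, A = {1}; then 1 ∈ A ∩ (A ∖ X) but 1 ∉ A ∩ X.

(⟸) This inclusion fails. Take X = {1}, A = {1}; then 1 ∈ A ∩ X but 1 ∉ A ∩ (A ∖ X).

Both inclusions fail.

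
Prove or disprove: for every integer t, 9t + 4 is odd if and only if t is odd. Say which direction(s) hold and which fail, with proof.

[⇒] Suppose 9t + 4 is odd. Since 9 is odd, 9t and t have the same parity, so 9t + 4 ≡ t + 4 (mod 2). As 4 is even, 9t + 4 is odd exactly when t is odd. Thus t is odd.

[⇐] Conversely, suppose t is odd; write t = 2j + 1. Then 9t + 4 = 9·(2j + 1) + 4 = 2·9j + 13, which is odd.

Equivalent; both directions hold.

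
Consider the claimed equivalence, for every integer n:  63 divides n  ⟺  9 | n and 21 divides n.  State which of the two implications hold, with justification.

Both directions hold; the statement is true.

Converse. Suppose 9 ∣ n and 21 ∣ n. Any common multiple of 9 and 21 is a multiple of their lcm; here lcm(9, 21) = 9·21/gcd(9, 21) = 189/3 = 63, so 63 ∣ n.

Forward direction. If 63 ∣ n, write n = 63q. Since 63 = 7·9, n = 9·(7q), so 9 ∣ n; and since 63 = 3·21, n = 21·(3q), so 21 ∣ n.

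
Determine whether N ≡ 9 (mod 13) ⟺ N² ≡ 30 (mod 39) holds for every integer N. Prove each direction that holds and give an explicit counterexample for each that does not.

(⇒) fails and (⇐) fails.

Forward direction. This fails: take N = 9. Then 9 ≡ 9 (mod 13), but 9² = 81 ≡ 3 (mod 39), not 30.

Converse. This fails: take N = 15. Then 15² = 225 ≡ 30 (mod 39), yet 15 ≡ 2 (mod 13), not 9.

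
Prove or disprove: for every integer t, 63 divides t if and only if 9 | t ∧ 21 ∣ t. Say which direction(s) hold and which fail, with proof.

Both directions hold.

(⇒) If 63 ∣ t, write t = 63q. Since 63 = 7·9, t = 9·(7q), so 9 ∣ t; and since 63 = 3·21, t = 21·(3q), so 21 ∣ t.

(⇐) Suppose 9 ∣ t and 21 ∣ t. Any common multiple of 9 and 21 is a multiple of their lcm; here lcm(9, 21) = 9·21/gcd(9, 21) = 189/3 = 63, so 63 ∣ t.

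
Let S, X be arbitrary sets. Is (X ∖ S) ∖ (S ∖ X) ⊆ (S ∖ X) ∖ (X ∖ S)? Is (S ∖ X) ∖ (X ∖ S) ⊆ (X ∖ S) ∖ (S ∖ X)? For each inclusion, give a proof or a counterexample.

Forward inclusion. This inclusion fails. Take S = ∅, X = {1}; then 1 ∈ (X ∖ S) ∖ (S ∖ X) but 1 ∉ (S ∖ X) ∖ (X ∖ S).

Reverse inclusion. This inclusion fails. Take S = {1}, X = ∅; then 1 ∈ (S ∖ X) ∖ (X ∖ S) but 1 ∉ (X ∖ S) ∖ (S ∖ X).

Both inclusions fail.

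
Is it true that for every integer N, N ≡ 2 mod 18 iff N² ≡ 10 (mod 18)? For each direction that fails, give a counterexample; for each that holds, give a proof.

(⇒) fails and (⇐) fails.

(→) This fails: take N = 2. Then 2 ≡ 2 (mod 18), but 2² = 4 ≡ 4 (mod 18), not 10.

(←) This fails: take N = 8. Then 8² = 64 ≡ 10 (mod 18), yet 8 ≡ 8 (mod 18), not 2.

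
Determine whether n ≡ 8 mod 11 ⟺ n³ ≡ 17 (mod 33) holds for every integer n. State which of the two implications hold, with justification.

Only the reverse direction holds.

(→) This fails: take n = 19. Then 19 ≡ 8 (mod 11), but 19³ = 6859 ≡ 28 (mod 33), not 17.

(←) Conversely, the residues r modulo 33 with r³ ≡ 17 (mod 33) are exactly {8}, and each is ≡ 8 (mod 11).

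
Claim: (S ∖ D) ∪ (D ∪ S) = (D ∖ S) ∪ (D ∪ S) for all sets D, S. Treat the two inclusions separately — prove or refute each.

The two sets are equal.

Reverse inclusion. Let x ∈ (D ∖ S) ∪ (D ∪ S). Then either x ∈ D and x ∉ S; or x ∈ S and x ∉ D; or x ∈ D ∩ S. In each case x ∈ (S ∖ D) ∪ (D ∪ S), so (D ∖ S) ∪ (D ∪ S) ⊆ (S ∖ D) ∪ (D ∪ S).

Forward inclusion. Let x ∈ (S ∖ D) ∪ (D ∪ S). Then either x ∈ D and x ∉ S; or x ∈ S and x ∉ D; or x ∈ D ∩ S. In each case x ∈ (D ∖ S) ∪ (D ∪ S), so (S ∖ D) ∪ (D ∪ S) ⊆ (D ∖ S) ∪ (D ∪ S).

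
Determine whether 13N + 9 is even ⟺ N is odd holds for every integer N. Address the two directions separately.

Both directions hold.

[⇒] Suppose 13N + 9 is even. Since 13 is odd, 13N and N have the same parity, so 13N + 9 ≡ N + 9 (mod 2). As 9 is odd, 13N + 9 is even exactly when N is odd. Thus N is odd.

[⇐] Conversely, suppose N is odd; write N = 2j + 1. Then 13N + 9 = 13·(2j + 1) + 9 = 2·13j + 22, which is even.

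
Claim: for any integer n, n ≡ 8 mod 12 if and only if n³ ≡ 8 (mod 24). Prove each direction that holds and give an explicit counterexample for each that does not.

Only the forward implication holds.

(⇒) Suppose n ≡ 8 (mod 12). Working modulo 24, n ∈ {8, 20}; for each such r, r³ ≡ 8 (mod 24).

(⇐) This fails: take n = 2. Then 2³ = 8 ≡ 8 (mod 24), yet 2 ≡ 2 (mod 12), not 8.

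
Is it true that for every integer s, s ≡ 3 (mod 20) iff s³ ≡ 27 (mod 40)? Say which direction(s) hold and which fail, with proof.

(⟹) This fails: take s = 23. Then 23 ≡ 3 (mod 20), but 23³ = 12167 ≡ 7 (mod 40), not 27.

(⟸) Conversely, the residues r modulo 40 with r³ ≡ 27 (mod 40) are exactly {3}, and each is ≡ 3 (mod 20).

Only the reverse direction holds.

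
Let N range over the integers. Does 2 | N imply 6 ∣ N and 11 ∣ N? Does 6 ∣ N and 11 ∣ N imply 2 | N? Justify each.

(⇒) This fails: take N = 2. Certainly 2 ∣ 2, but 6 ∤ 2.

(⇐) Suppose 6 ∣ N and 11 ∣ N. Any common multiple of 6 and 11 is a multiple of their lcm; here gcd(6, 11) = 1, so lcm(6, 11) = 6·11 = 66, so 66 ∣ N. Since 2 ∣ 66, it follows that 2 ∣ N.

Only the reverse direction holds.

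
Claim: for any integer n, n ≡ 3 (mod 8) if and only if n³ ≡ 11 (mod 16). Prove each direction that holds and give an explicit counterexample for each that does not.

[⇐] The residues r modulo 16 with r³ ≡ 11 (mod 16) are exactly {3}, and each is ≡ 3 (mod 8).

[⇒] This fails: take n = 11. Then 11 ≡ 3 (mod 8), but 11³ = 1331 ≡ 3 (mod 16), not 11.

Not equivalent: only (⇐) holds.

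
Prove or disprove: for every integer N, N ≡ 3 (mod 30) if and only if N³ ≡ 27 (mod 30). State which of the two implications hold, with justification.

Both directions hold.

(⟹) Suppose N ≡ 3 (mod 30). Write N = 30j + 3. Then (30j + 3)³ = 27000j³ + 8100j² + 810j + 27 = 30(900j³ + 270j² + 27j) + 27, so N³ ≡ 27 (mod 30).

(⟸) Conversely, suppose N³ ≡ 27 (mod 30). The only residue r in {0, …, 29} with r³ ≡ 27 (mod 30) is r = 3, so N ≡ 3 (mod 30).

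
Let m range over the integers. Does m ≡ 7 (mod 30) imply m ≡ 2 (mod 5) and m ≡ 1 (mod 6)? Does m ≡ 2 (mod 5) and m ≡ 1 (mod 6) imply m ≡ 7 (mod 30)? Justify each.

Both directions hold.

(⟸) If m ≡ 2 (mod 5) and m ≡ 1 (mod 6), then by the Chinese remainder theorem m ≡ 7 (mod 30). This is exactly m ≡ 7 (mod 30).

(⟹) Suppose m ≡ 7 (mod 30); write m = 30j + 7. Since 5 ∣ 30, reducing mod 5 gives m ≡ 7 ≡ 2 (mod 5); since 6 ∣ 30, reducing mod 6 gives m ≡ 7 ≡ 1 (mod 6).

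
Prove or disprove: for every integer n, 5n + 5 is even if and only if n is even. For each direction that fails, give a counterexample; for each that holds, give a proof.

Neither direction holds.

Forward direction. This fails: n = 3 gives 5n + 5 = 20, which is even, but 3 is odd, not even.

Converse. This also fails: n = 2 is even, but 5n + 5 = 15 is odd, not even.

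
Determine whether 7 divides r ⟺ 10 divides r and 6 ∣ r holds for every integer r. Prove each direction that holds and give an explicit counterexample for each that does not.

[⇒] This fails: take r = 7. Certainly 7 ∣ 7, but 10 ∤ 7.

[⇐] This fails: take r = 30. Both 10 ∣ 30 and 6 ∣ 30, yet 30 is not a multiple of 7 (since 30 = 4·7 + 2), so 7 ∤ 30.

Both directions fail.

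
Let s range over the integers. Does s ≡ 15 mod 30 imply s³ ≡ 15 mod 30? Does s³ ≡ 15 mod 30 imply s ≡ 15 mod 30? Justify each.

(←) Suppose s³ ≡ 15 (mod 30). The only residue r in {0, …, 29} with r³ ≡ 15 (mod 30) is r = 15, so s ≡ 15 (mod 30).

(→) Suppose s ≡ 15 mod 30. Write s = 30j + 15. Then (30j + 15)³ = 27000j³ + 40500j² + 20250j + 3375 = 30(900j³ + 1350j² + 675j + 112) + 15, so s³ ≡ 15 (mod 30).

The biconditional holds.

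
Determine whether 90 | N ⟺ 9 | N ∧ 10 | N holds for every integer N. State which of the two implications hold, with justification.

Both directions hold; the statement is true.

Forward direction. If 90 ∣ N, write N = 90q. Since 90 = 10·9, N = 9·(10q), so 9 ∣ N; and since 90 = 9·10, N = 10·(9q), so 10 ∣ N.

Converse. Suppose 9 ∣ N and 10 ∣ N. Any common multiple of 9 and 10 is a multiple of their lcm; here gcd(9, 10) = 1, so lcm(9, 10) = 9·10 = 90, so 90 ∣ N.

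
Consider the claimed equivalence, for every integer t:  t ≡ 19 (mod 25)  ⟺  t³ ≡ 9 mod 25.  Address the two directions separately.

(←) Suppose t³ ≡ 9 (mod 25). The only residue r in {0, …, 24} with r³ ≡ 9 (mod 25) is r = 19, so t ≡ 19 (mod 25).

(→) Suppose t ≡ 19 (mod 25). Write t = 25j + 19. Then (25j + 19)³ = 15625j³ + 35625j² + 27075j + 6859 = 25(625j³ + 1425j² + 1083j + 274) + 9, so t³ ≡ 9 (mod 25).

Both implications hold.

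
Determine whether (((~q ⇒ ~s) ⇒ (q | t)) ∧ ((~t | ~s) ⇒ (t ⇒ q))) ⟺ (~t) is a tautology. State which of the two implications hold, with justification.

(→) This fails. Under t = T, s = T, q = F, the left side is true but the right side is false.

(←) This fails. Under t = F, s = F, q = F, the left side is false but the right side is true.

Neither implication holds.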